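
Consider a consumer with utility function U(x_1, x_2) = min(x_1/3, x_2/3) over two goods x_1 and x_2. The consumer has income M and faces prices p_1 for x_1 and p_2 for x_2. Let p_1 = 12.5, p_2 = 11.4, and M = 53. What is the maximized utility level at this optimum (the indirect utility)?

V = 0.7392

Leontief preferences: the optimum is at the kink where x_1/3 = x_2/3, i.e. x_2 = x_1.
Budget: p_1·x_1 + p_2·x_1 = M, so (3·p_1 + 3·p_2)·x_1 = 3·M.
Demand: x_1*(p_1,p_2,M) = 3·M/(3·p_1 + 3·p_2), x_2* = 3·M/(3·p_1 + 3·p_2).
Here 3·12.5 + 3·11.4 = 71.7, giving x_1* = 2.2176 and x_2* = 2.2176.
Utility at the optimum: U(2.2176, 2.2176) = 0.7392.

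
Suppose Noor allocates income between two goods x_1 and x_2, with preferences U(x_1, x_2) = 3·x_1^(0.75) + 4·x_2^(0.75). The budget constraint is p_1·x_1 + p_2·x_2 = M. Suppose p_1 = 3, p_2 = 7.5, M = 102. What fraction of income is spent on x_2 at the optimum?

share on x_2 = 0.1682

MRS = MU_x_1/MU_x_2 = (3/4)·(x_2/x_1)^(0.25). Set equal to p_1/p_2.
Solve for the ratio: x_2/x_1 = [(4/3)·p_1/p_2]^(4).
Substitute x_2 = (x_2/x_1)·x_1 into the budget: x_1* = M/(p_1 + p_2·(x_2/x_1)).
Numerically x_2/x_1 = 0.080909, so x_1* = 102/(3 + 7.5·0.080909) = 28.2798 and x_2* = 0.080909·28.2798 = 2.2881.
Expenditure on x_2: 7.5·2.2881 = 17.1606; share = 0.1682.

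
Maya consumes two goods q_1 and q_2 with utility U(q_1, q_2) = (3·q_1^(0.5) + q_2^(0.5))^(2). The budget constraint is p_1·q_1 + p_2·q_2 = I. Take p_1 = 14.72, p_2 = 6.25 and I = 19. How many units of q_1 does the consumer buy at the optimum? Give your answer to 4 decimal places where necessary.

q_1* = 1.023

From the CES first-order condition, 3·(q_2/q_1)^(0.5) = p_1/p_2.
Solve for the ratio: q_2/q_1 = [(1/3)·p_1/p_2]^(2).
With the ratio pinned down, the budget gives q_1* = I/(p_1 + p_2·(q_2/q_1)) and q_2* = (q_2/q_1)·q_1*.
Numerically q_2/q_1 = 0.61633, so q_1* = 19/(14.72 + 6.25·0.61633) = 1.023.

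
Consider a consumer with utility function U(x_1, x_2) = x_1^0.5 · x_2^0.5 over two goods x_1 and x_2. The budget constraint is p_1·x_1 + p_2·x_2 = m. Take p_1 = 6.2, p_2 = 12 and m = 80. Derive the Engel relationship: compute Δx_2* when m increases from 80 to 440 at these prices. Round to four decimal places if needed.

The MRS is x_2/x_1. Set MRS = p_1/p_2.
So 0.5·p_2·x_2 = 0.5·p_1·x_1; combined with the budget, a share 0.5 of income goes to x_1.
Demand: x_1*(p_1,p_2,m) = 0.5·m/p_1 and x_2* = 0.5·m/p_2.
At p_1=6.2, p_2=12, m=80: x_2* = 0.5·80/12 = 3.3333.
At m' = 440: x_2* = 18.3333. Change: 18.3333 − 3.3333 = 15.

Δx_2* = 15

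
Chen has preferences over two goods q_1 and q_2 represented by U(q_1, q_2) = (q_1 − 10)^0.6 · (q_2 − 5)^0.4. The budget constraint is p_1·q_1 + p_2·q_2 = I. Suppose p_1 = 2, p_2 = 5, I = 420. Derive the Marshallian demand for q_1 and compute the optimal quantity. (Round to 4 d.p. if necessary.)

MRS = (3/2)·(q_2−5)/(q_1−10). Tangency with p_1/p_2 gives q_2−5 = (2/3)·(p_1/p_2)·(q_1−10).
After buying the subsistence bundle (10, 5), a share 0.6 of the remaining income goes to q_1: q_1* = 10 + 0.6·(I − 10p_1 − 5p_2)/p_1.
Discretionary income = 420 − 10·2 − 5·5 = 375; q_1* = 10 + 0.6·375/2 = 122.5.

q_1* = 122.5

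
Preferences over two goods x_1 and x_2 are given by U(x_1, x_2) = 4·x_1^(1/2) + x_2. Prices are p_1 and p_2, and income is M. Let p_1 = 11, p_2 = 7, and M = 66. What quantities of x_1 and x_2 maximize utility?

x_1* = 1.6198, x_2* = 6.8831

Solve: √x_1 = 2·p_2/p_1, so x_1*(p_1,p_2) = (2·p_2/p_1)², and x_2* = (M − p_1·x_1*)/p_2.
Plugging in: x_1* = (2·7/11)² = 1.6198, x_2* = 6.8831.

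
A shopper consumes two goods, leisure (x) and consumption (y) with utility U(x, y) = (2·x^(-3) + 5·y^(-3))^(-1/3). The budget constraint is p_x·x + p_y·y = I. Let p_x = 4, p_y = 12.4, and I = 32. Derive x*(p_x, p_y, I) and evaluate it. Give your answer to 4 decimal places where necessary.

x* = 2.0316

MRS = MU_x/MU_y = (2/5)·(y/x)^(4). Set equal to p_x/p_y.
Solve for the ratio: y/x = [(5/2)·p_x/p_y]^(0.25).
Substitute y = (y/x)·x into the budget: x* = I/(p_x + p_y·(y/x)).
Numerically y/x = 0.947643, so x* = 32/(4 + 12.4·0.947643) = 2.0316.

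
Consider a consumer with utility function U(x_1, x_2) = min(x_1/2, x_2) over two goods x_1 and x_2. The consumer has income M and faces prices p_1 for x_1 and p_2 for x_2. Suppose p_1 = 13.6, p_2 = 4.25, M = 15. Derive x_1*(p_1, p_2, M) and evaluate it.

x_1* = 0.9539

With perfect complements, no substitution: consume in ratio x_1:x_2 = 2:1.
Budget: p_1·x_1 + p_2·(1/2)·x_1 = M, so (2·p_1 + p_2)·x_1 = 2·M.
Demand: x_1*(p_1,p_2,M) = 2·M/(2·p_1 + p_2), x_2* = M/(2·p_1 + p_2).
Here 2·13.6 + 4.25 = 31.45, giving x_1* = 0.9539.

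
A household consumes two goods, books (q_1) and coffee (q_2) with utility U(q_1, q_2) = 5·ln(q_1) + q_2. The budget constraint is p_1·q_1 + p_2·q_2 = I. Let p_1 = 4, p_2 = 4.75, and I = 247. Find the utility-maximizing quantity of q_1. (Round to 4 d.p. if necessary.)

q_1* = 5.9375

MU_q_1 = 5/q_1, MU_q_2 = 1. Tangency: 5/q_1 = p_1/p_2.
So q_1*(p_1,p_2) = 5·p_2/p_1, independent of income; and q_2* = (I − 5·p_2)/p_2.
At the given prices: q_1* = 5·4.75/4 = 5.9375.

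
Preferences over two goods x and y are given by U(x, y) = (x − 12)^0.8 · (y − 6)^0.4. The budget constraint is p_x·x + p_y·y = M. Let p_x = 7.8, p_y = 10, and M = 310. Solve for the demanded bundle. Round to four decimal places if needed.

Substituting into the budget: x* = 12 + 2/3·(M − 12·p_x − 6·p_y)/p_x, and y* = 6 + 1/3·(…)/p_y.
Discretionary income = 310 − 12·7.8 − 6·10 = 156.4; x* = 12 + 2/3·156.4/7.8 = 25.3675; y* = 6 + 1/3·156.4/10 = 11.2133.

x* = 25.3675, y* = 11.2133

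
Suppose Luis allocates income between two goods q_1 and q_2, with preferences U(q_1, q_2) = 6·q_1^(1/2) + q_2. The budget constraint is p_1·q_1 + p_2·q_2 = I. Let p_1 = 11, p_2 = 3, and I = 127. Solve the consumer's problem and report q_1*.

Utility is quasi-linear in q_2; the FOC for q_1 is 3/√q_1 = p_1/p_2.
Thus q_1* = (3·p_2/p_1)² — independent of I — with the rest of income spent on q_2.
Plugging in: q_1* = (3·3/11)² = 0.6694.

q_1* = 0.6694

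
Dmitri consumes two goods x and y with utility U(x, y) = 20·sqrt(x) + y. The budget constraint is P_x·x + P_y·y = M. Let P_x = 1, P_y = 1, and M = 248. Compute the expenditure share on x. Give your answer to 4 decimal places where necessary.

share on x = 0.4032

MU_x = 10/√x, MU_y = 1. Tangency: 10/√x = P_x/P_y.
Solve: √x = 10·P_y/P_x, so x*(P_x,P_y) = (10·P_y/P_x)², and y* = (M − P_x·x*)/P_y.
Plugging in: x* = (10·1/1)² = 100, y* = 148.
Expenditure on x: 1·100 = 100; share = 0.4032.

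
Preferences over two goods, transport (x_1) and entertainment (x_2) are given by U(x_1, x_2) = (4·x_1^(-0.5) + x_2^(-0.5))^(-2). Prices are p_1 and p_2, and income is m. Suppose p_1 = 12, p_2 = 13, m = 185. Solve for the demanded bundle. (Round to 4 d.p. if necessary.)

From the CES first-order condition, 4·(x_2/x_1)^(1.5) = p_1/p_2.
Solve for the ratio: x_2/x_1 = [(1/4)·p_1/p_2]^(2/3).
Substitute x_2 = (x_2/x_1)·x_1 into the budget: x_1* = m/(p_1 + p_2·(x_2/x_1)).
Numerically x_2/x_1 = 0.376229, so x_1* = 185/(12 + 13·0.376229) = 10.9526 and x_2* = 0.376229·10.9526 = 4.1207.

x_1* = 10.9526, x_2* = 4.1207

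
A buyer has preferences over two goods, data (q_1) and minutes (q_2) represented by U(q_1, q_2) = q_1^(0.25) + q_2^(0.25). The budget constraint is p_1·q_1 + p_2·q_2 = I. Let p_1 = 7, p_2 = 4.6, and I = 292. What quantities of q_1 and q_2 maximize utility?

q_1* = 19.4, q_2* = 33.9565

MRS = MU_q_1/MU_q_2 = (q_2/q_1)^(0.75). Set equal to p_1/p_2.
Hence q_2/q_1 = (p_1/p_2)^(1/(0.75)), i.e. raised to the 4/3 power.
With the ratio pinned down, the budget gives q_1* = I/(p_1 + p_2·(q_2/q_1)) and q_2* = (q_2/q_1)·q_1*.
Numerically q_2/q_1 = 1.750331, so q_1* = 292/(7 + 4.6·1.750331) = 19.4 and q_2* = 1.750331·19.4 = 33.9565.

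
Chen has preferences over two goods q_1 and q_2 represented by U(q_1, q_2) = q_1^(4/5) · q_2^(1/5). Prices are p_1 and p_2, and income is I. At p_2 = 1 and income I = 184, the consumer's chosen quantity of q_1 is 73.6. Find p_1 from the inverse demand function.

p_1 = 2

Tangency: MRS = 4·q_2/q_1 = p_1/p_2.
So 0.8·p_2·q_2 = 0.2·p_1·q_1; combined with the budget, a share 0.8 of income goes to q_1.
Demand: q_1*(p_1,p_2,I) = 0.8·I/p_1 and q_2* = 0.2·I/p_2.
Set q_1* = 73.6 in the demand function and solve for p_1: p_1 = 2.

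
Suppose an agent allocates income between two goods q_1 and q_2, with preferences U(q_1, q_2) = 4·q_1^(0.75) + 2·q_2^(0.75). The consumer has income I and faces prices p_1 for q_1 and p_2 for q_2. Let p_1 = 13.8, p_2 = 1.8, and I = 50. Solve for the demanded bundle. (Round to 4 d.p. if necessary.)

MU_q_1 ∝ 4·q_1^(-0.25), MU_q_2 ∝ 2·q_2^(-0.25), so MRS = 2·(q_2/q_1)^(0.25) = p_1/p_2.
Hence q_2/q_1 = ((1/2)·p_1/p_2)^(1/(0.25)), i.e. raised to the 4 power.
Substitute q_2 = (q_2/q_1)·q_1 into the budget: q_1* = I/(p_1 + p_2·(q_2/q_1)).
Numerically q_2/q_1 = 215.926698, so q_1* = 50/(13.8 + 1.8·215.926698) = 0.1242 and q_2* = 215.926698·0.1242 = 26.8253.

q_1* = 0.1242, q_2* = 26.8253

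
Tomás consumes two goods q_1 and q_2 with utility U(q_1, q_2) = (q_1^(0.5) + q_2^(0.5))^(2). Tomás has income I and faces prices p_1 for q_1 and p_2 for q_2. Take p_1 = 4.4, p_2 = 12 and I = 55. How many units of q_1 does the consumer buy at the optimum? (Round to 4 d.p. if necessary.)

With the ratio pinned down, the budget gives q_1* = I/(p_1 + p_2·(q_2/q_1)) and q_2* = (q_2/q_1)·q_1*.
Numerically q_2/q_1 = 0.134444, so q_1* = 55/(4.4 + 12·0.134444) = 9.1463.

q_1* = 9.1463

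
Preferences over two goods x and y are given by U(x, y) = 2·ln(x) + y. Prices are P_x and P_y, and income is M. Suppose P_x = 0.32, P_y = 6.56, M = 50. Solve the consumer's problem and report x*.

Set MRS = P_x/P_y: (2/x)/1 = P_x/P_y.
So x*(P_x,P_y) = 2·P_y/P_x, independent of income; and y* = (M − 2·P_y)/P_y.
At the given prices: x* = 2·6.56/0.32 = 41.

x* = 41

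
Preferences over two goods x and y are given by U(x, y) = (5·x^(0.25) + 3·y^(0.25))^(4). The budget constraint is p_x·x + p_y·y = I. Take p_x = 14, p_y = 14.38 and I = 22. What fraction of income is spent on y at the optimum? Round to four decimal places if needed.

MU_x ∝ 5·x^(-0.75), MU_y ∝ 3·y^(-0.75), so MRS = (5/3)·(y/x)^(0.75) = p_x/p_y.
Hence y/x = ((3/5)·p_x/p_y)^(1/(0.75)), i.e. raised to the 4/3 power.
With the ratio pinned down, the budget gives x* = I/(p_x + p_y·(y/x)) and y* = (y/x)·x*.
Numerically y/x = 0.488308, so x* = 22/(14 + 14.38·0.488308) = 1.0465 and y* = 0.488308·1.0465 = 0.511.
Expenditure on y: 14.38·0.511 = 7.3486; share = 0.334.

share on y = 0.334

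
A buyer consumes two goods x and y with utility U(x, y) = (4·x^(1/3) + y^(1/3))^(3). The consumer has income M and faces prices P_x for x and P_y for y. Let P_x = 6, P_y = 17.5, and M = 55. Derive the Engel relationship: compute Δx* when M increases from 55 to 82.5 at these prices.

Δx* = 4.2707

MU_x ∝ 4·x^(-2/3), MU_y ∝ y^(-2/3), so MRS = 4·(y/x)^(2/3) = P_x/P_y.
Solve for the ratio: y/x = [(1/4)·P_x/P_y]^(1.5).
With the ratio pinned down, the budget gives x* = M/(P_x + P_y·(y/x)) and y* = (y/x)·x*.
Numerically y/x = 0.025095, so x* = 55/(6 + 17.5·0.025095) = 8.5415.
At M' = 82.5: x* = 12.8122. Change: 12.8122 − 8.5415 = 4.2707.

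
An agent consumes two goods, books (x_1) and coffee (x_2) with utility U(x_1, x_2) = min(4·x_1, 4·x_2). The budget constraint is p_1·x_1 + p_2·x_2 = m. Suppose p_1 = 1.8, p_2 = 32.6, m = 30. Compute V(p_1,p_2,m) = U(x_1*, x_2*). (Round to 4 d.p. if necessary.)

V = 3.4884

Leontief preferences: the optimum is at the kink where x_1/4 = x_2/4, i.e. x_2 = x_1.
Budget: p_1·x_1 + p_2·x_1 = m, so (4·p_1 + 4·p_2)·x_1 = 4·m.
Demand: x_1*(p_1,p_2,m) = 4·m/(4·p_1 + 4·p_2), x_2* = 4·m/(4·p_1 + 4·p_2).
Here 4·1.8 + 4·32.6 = 137.6, giving x_1* = 0.8721 and x_2* = 0.8721.
Utility at the optimum: U(0.8721, 0.8721) = 3.4884.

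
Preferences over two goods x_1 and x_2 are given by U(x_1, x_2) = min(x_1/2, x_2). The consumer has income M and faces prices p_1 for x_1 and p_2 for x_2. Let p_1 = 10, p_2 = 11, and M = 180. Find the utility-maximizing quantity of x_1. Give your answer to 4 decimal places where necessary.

Demand: x_1*(p_1,p_2,M) = 2·M/(2·p_1 + p_2), x_2* = M/(2·p_1 + p_2).
Here 2·10 + 11 = 31, giving x_1* = 11.6129.

x_1* = 11.6129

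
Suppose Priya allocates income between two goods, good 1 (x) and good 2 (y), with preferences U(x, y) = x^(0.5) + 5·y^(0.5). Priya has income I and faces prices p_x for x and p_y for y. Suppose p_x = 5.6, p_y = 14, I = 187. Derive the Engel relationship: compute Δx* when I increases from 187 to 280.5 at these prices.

MRS = MU_x/MU_y = (1/5)·(y/x)^(0.5). Set equal to p_x/p_y.
Hence y/x = (5·p_x/p_y)^(1/(0.5)), i.e. raised to the 2 power.
With the ratio pinned down, the budget gives x* = I/(p_x + p_y·(y/x)) and y* = (y/x)·x*.
Numerically y/x = 4, so x* = 187/(5.6 + 14·4) = 3.0357.
At I' = 280.5: x* = 4.5536. Change: 4.5536 − 3.0357 = 1.5179.

Δx* = 1.5179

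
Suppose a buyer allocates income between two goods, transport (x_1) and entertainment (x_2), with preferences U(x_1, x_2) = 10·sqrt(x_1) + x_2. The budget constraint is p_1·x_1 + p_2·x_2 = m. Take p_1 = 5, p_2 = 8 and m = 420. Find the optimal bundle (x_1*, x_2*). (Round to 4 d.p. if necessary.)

Set MRS = p_1/p_2: 5·x_1^(−1/2) = p_1/p_2.
Thus x_1* = (5·p_2/p_1)² — independent of m — with the rest of income spent on x_2.
Plugging in: x_1* = (5·8/5)² = 64, x_2* = 12.5.

x_1* = 64, x_2* = 12.5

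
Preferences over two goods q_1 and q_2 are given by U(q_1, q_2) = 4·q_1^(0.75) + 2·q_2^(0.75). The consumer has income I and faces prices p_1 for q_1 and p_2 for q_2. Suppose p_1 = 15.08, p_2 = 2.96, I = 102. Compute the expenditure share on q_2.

With the ratio pinned down, the budget gives q_1* = I/(p_1 + p_2·(q_2/q_1)) and q_2* = (q_2/q_1)·q_1*.
Numerically q_2/q_1 = 42.103533, so q_1* = 102/(15.08 + 2.96·42.103533) = 0.7301 and q_2* = 42.103533·0.7301 = 30.7399.
Expenditure on q_2: 2.96·30.7399 = 90.9901; share = 0.8921.

share on q_2 = 0.8921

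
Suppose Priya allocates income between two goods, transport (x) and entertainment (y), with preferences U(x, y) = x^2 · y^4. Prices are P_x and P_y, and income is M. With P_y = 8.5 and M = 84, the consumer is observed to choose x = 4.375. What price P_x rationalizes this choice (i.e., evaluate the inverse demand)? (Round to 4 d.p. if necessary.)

Tangency: MRS = (1/2)·y/x = P_x/P_y.
Rearranging, P_y·y = 2·P_x·x. Substituting into the budget gives P_x·x·(1 + 2) = M.
Demand: x*(P_x,P_y,M) = 1/3·M/P_x and y* = 2/3·M/P_y.
Set x* = 4.375 in the demand function and solve for P_x: P_x = 6.4.

P_x = 6.4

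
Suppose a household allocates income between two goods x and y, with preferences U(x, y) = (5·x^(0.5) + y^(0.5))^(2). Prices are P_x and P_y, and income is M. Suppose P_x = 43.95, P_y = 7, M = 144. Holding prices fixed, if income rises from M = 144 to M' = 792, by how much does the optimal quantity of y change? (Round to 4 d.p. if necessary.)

Δy* = 18.5819

MU_x ∝ 5·x^(-0.5), MU_y ∝ y^(-0.5), so MRS = 5·(y/x)^(0.5) = P_x/P_y.
Solve for the ratio: y/x = [(1/5)·P_x/P_y]^(2).
Substitute y = (y/x)·x into the budget: x* = M/(P_x + P_y·(y/x)).
Numerically y/x = 1.576818, so x* = 144/(43.95 + 7·1.576818) = 2.6188 and y* = 1.576818·2.6188 = 4.1293.
At M' = 792: y* = 22.7113. Change: 22.7113 − 4.1293 = 18.5819.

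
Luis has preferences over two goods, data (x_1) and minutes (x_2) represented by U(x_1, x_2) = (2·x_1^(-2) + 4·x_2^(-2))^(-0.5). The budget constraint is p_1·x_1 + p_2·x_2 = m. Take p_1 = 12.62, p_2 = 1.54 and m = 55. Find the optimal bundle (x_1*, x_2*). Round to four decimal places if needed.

Numerically x_2/x_1 = 2.540132, so x_1* = 55/(12.62 + 1.54·2.540132) = 3.3269 and x_2* = 2.540132·3.3269 = 8.4508.

x_1* = 3.3269, x_2* = 8.4508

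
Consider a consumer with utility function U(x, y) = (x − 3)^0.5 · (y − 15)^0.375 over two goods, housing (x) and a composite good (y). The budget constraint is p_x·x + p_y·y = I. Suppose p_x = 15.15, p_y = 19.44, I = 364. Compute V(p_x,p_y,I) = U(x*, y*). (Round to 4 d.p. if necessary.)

V = 0.8294

Let x' = x−3, y' = y−15. MRS = (4/3)·y'/x' = p_x/p_y.
Substituting into the budget: x* = 3 + 4/7·(I − 3·p_x − 15·p_y)/p_x, and y* = 15 + 3/7·(…)/p_y.
Discretionary income = 364 − 3·15.15 − 15·19.44 = 26.95; x* = 3 + 4/7·26.95/15.15 = 4.0165; y* = 15 + 3/7·26.95/19.44 = 15.5941.
Utility at the optimum: U(4.0165, 15.5941) = 0.8294.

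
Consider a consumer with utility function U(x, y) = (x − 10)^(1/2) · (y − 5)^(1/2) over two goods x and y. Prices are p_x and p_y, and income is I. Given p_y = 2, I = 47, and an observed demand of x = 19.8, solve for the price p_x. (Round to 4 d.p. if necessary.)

This is Cobb-Douglas in (x−10, y−5): tangency gives 0.5·p_y·(y−5) = 0.5·p_x·(x−10).
After buying the subsistence bundle (10, 5), a share 0.5 of the remaining income goes to x: x* = 10 + 0.5·(I − 10p_x − 5p_y)/p_x.
Set x* = 19.8 in the demand function and solve for p_x: p_x = 1.25.

p_x = 1.25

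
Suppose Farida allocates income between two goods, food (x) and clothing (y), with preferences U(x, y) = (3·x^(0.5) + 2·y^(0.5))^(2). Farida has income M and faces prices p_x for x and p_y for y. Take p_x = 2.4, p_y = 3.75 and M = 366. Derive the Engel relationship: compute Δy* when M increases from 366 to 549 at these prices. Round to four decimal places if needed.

MRS = MU_x/MU_y = (3/2)·(y/x)^(0.5). Set equal to p_x/p_y.
Solve for the ratio: y/x = [(2/3)·p_x/p_y]^(2).
With the ratio pinned down, the budget gives x* = M/(p_x + p_y·(y/x)) and y* = (y/x)·x*.
Numerically y/x = 0.182044, so x* = 366/(2.4 + 3.75·0.182044) = 118.7284 and y* = 0.182044·118.7284 = 21.6138.
At M' = 549: y* = 32.4208. Change: 32.4208 − 21.6138 = 10.8069.

Δy* = 10.8069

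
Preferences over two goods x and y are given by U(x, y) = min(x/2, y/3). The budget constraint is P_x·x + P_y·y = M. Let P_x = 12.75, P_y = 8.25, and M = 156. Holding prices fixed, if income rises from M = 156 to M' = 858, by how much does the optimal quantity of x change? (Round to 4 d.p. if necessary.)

Leontief preferences: the optimum is at the kink where x/2 = y/3, i.e. y = (3/2)·x.
Budget: P_x·x + P_y·(3/2)·x = M, so (2·P_x + 3·P_y)·x = 2·M.
Demand: x*(P_x,P_y,M) = 2·M/(2·P_x + 3·P_y), y* = 3·M/(2·P_x + 3·P_y).
Here 2·12.75 + 3·8.25 = 50.25, giving x* = 6.209.
At M' = 858: x* = 34.1493. Change: 34.1493 − 6.209 = 27.9403.

Δx* = 27.9403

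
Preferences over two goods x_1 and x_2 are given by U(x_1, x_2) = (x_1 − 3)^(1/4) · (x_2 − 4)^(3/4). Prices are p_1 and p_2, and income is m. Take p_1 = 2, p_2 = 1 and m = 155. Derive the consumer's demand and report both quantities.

x_1* = 21.125, x_2* = 112.75

Substituting into the budget: x_1* = 3 + 0.25·(m − 3·p_1 − 4·p_2)/p_1, and x_2* = 4 + 0.75·(…)/p_2.
Discretionary income = 155 − 3·2 − 4·1 = 145; x_1* = 3 + 0.25·145/2 = 21.125; x_2* = 4 + 0.75·145/1 = 112.75.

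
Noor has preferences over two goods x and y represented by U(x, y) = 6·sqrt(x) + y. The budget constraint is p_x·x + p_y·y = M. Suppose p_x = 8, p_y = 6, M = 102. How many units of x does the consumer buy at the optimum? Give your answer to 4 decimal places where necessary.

Thus x* = (3·p_y/p_x)² — independent of M — with the rest of income spent on y.
Plugging in: x* = (3·6/8)² = 5.0625.

x* = 5.0625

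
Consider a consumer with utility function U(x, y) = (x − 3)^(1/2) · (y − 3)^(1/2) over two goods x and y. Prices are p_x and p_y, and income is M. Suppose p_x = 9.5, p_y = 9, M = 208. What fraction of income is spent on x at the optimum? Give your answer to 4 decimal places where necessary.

share on x = 0.5036

MRS = (y−3)/(x−3). Tangency with p_x/p_y gives y−3 = (p_x/p_y)·(x−3).
After buying the subsistence bundle (3, 3), a share 0.5 of the remaining income goes to x: x* = 3 + 0.5·(M − 3p_x − 3p_y)/p_x.
Discretionary income = 208 − 3·9.5 − 3·9 = 152.5; x* = 3 + 0.5·152.5/9.5 = 11.0263; y* = 3 + 0.5·152.5/9 = 11.4722.
Expenditure on x: 9.5·11.0263 = 104.75; share = 0.5036.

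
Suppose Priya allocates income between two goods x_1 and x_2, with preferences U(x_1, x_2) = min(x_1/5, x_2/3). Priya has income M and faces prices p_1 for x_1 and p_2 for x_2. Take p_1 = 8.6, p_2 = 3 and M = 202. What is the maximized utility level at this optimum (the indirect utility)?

V = 3.8846

Leontief preferences: the optimum is at the kink where x_1/5 = x_2/3, i.e. x_2 = (3/5)·x_1.
Budget: p_1·x_1 + p_2·(3/5)·x_1 = M, so (5·p_1 + 3·p_2)·x_1 = 5·M.
Demand: x_1*(p_1,p_2,M) = 5·M/(5·p_1 + 3·p_2), x_2* = 3·M/(5·p_1 + 3·p_2).
Here 5·8.6 + 3·3 = 52, giving x_1* = 19.4231 and x_2* = 11.6538.
Utility at the optimum: U(19.4231, 11.6538) = 3.8846.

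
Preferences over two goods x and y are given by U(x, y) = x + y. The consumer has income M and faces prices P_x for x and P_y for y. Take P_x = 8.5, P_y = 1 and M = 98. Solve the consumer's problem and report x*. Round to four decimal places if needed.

x* = 0

Linear utility — the consumer picks whichever good has higher MU/price: 1/8.5 = 0.1176 vs 1/1 = 1.
y gives more utility per dollar, so spend all income on y: y* = M/P_y, x* = 0.
Numerically: x* = 0, y* = 98.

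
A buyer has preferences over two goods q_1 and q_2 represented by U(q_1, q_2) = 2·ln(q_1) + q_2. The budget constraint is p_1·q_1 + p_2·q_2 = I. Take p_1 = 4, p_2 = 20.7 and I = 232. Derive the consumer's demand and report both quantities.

MU_q_1 = 2/q_1, MU_q_2 = 1. Tangency: 2/q_1 = p_1/p_2.
So q_1*(p_1,p_2) = 2·p_2/p_1, independent of income; and q_2* = (I − 2·p_2)/p_2.
At the given prices: q_1* = 2·20.7/4 = 10.35, and q_2* = 9.2077.

q_1* = 10.35, q_2* = 9.2077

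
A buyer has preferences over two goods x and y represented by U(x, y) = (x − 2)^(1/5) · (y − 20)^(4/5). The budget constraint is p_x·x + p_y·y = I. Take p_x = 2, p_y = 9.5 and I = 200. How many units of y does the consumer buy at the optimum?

After buying the subsistence bundle (2, 20), a share 0.2 of the remaining income goes to x: x* = 2 + 0.2·(I − 2p_x − 20p_y)/p_x.
Discretionary income = 200 − 2·2 − 20·9.5 = 6; y* = 20 + 0.8·6/9.5 = 20.5053.

y* = 20.5053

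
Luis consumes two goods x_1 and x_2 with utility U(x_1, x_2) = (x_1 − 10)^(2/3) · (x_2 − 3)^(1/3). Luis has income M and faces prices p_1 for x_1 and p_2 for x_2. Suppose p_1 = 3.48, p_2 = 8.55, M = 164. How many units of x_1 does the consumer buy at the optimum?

x_1* = 29.8372

Let x_1' = x_1−10, x_2' = x_2−3. MRS = 2·x_2'/x_1' = p_1/p_2.
Substituting into the budget: x_1* = 10 + 2/3·(M − 10·p_1 − 3·p_2)/p_1, and x_2* = 3 + 1/3·(…)/p_2.
Discretionary income = 164 − 10·3.48 − 3·8.55 = 103.55; x_1* = 10 + 2/3·103.55/3.48 = 29.8372.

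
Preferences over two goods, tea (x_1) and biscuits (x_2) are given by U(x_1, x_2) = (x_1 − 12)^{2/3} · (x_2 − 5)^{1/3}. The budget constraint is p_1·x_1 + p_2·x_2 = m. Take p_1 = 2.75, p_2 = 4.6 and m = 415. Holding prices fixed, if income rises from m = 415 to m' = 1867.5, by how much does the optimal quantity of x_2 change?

MRS = 2·(x_2−5)/(x_1−12). Tangency with p_1/p_2 gives x_2−5 = (1/2)·(p_1/p_2)·(x_1−12).
Substituting into the budget: x_1* = 12 + 2/3·(m − 12·p_1 − 5·p_2)/p_1, and x_2* = 5 + 1/3·(…)/p_2.
Discretionary income = 415 − 12·2.75 − 5·4.6 = 359; x_2* = 5 + 1/3·359/4.6 = 31.0145.
At m' = 1867.5: x_2* = 136.2681. Change: 136.2681 − 31.0145 = 105.2536.

Δx_2* = 105.2536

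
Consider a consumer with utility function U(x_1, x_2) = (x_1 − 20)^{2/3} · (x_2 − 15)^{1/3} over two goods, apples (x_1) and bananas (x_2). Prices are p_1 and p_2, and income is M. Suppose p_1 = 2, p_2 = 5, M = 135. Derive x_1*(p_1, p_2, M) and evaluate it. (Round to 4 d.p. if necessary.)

x_1* = 26.6667

Let x_1' = x_1−20, x_2' = x_2−15. MRS = 2·x_2'/x_1' = p_1/p_2.
Substituting into the budget: x_1* = 20 + 2/3·(M − 20·p_1 − 15·p_2)/p_1, and x_2* = 15 + 1/3·(…)/p_2.
Discretionary income = 135 − 20·2 − 15·5 = 20; x_1* = 20 + 2/3·20/2 = 26.6667.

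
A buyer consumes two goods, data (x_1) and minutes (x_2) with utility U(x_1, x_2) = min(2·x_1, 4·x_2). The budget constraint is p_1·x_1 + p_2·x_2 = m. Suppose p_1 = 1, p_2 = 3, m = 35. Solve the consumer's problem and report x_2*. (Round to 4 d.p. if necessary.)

x_2* = 7

Leontief preferences: the optimum is at the kink where x_1/4 = x_2/2, i.e. x_2 = (1/2)·x_1.
Budget: p_1·x_1 + p_2·(1/2)·x_1 = m, so (4·p_1 + 2·p_2)·x_1 = 4·m.
Demand: x_1*(p_1,p_2,m) = 4·m/(4·p_1 + 2·p_2), x_2* = 2·m/(4·p_1 + 2·p_2).
Here 4·1 + 2·3 = 10, giving x_2* = 7.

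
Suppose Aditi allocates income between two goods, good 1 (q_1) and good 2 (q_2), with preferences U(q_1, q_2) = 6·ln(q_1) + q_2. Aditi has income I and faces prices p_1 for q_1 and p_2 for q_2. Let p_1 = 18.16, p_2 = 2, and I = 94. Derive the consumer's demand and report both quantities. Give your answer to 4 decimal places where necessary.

q_1* = 0.6608, q_2* = 41

Set MRS = p_1/p_2: (6/q_1)/1 = p_1/p_2.
So q_1*(p_1,p_2) = 6·p_2/p_1, independent of income; and q_2* = (I − 6·p_2)/p_2.
At the given prices: q_1* = 6·2/18.16 = 0.6608, and q_2* = 41.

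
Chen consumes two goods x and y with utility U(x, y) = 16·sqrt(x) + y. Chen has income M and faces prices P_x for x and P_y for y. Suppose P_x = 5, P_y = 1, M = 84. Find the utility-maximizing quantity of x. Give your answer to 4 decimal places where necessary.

x* = 2.56

Plugging in: x* = (8·1/5)² = 2.56.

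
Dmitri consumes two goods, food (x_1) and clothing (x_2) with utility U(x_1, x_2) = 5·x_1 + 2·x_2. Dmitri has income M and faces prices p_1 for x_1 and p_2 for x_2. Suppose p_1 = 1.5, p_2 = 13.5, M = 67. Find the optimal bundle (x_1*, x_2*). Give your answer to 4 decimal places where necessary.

x_1* = 44.6667, x_2* = 0

x_1 gives more utility per dollar, so spend all income on x_1: x_1* = M/p_1, x_2* = 0.
Numerically: x_1* = 44.6667, x_2* = 0.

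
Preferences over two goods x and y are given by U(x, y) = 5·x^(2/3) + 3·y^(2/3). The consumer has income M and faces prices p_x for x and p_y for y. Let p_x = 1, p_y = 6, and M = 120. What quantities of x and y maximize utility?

From the CES first-order condition, (5/3)·(y/x)^(1/3) = p_x/p_y.
Solve for the ratio: y/x = [(3/5)·p_x/p_y]^(3).
With the ratio pinned down, the budget gives x* = M/(p_x + p_y·(y/x)) and y* = (y/x)·x*.
Numerically y/x = 0.001, so x* = 120/(1 + 6·0.001) = 119.2843 and y* = 0.001·119.2843 = 0.1193.

x* = 119.2843, y* = 0.1193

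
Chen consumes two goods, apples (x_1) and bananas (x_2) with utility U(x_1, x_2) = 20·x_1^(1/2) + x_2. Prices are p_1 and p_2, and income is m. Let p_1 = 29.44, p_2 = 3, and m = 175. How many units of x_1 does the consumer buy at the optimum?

Utility is quasi-linear in x_2; the FOC for x_1 is 10/√x_1 = p_1/p_2.
Solve: √x_1 = 10·p_2/p_1, so x_1*(p_1,p_2) = (10·p_2/p_1)², and x_2* = (m − p_1·x_1*)/p_2.
Plugging in: x_1* = (10·3/29.44)² = 1.0384.

x_1* = 1.0384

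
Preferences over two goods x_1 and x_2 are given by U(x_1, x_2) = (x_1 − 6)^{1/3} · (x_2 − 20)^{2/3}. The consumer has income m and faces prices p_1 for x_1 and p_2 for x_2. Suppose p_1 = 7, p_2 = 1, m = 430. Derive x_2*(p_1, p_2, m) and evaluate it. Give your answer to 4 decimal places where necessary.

Substituting into the budget: x_1* = 6 + 1/3·(m − 6·p_1 − 20·p_2)/p_1, and x_2* = 20 + 2/3·(…)/p_2.
Discretionary income = 430 − 6·7 − 20·1 = 368; x_2* = 20 + 2/3·368/1 = 265.3333.

x_2* = 265.3333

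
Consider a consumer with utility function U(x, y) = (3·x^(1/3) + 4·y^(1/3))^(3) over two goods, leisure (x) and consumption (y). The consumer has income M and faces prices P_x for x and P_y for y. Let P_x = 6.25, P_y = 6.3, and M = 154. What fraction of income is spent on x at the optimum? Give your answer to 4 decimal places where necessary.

share on x = 0.3947

MU_x ∝ 3·x^(-2/3), MU_y ∝ 4·y^(-2/3), so MRS = (3/4)·(y/x)^(2/3) = P_x/P_y.
Hence y/x = ((4/3)·P_x/P_y)^(1/(2/3)), i.e. raised to the 1.5 power.
Substitute y = (y/x)·x into the budget: x* = M/(P_x + P_y·(y/x)).
Numerically y/x = 1.521309, so x* = 154/(6.25 + 6.3·1.521309) = 9.7258 and y* = 1.521309·9.7258 = 14.7959.
Expenditure on x: 6.25·9.7258 = 60.786; share = 0.3947.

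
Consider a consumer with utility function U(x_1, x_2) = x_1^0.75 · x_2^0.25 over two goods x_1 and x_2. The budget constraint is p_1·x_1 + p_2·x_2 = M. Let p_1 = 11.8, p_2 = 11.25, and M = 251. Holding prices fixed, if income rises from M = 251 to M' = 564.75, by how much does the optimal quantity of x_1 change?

Δx_1* = 19.9417

Demand: x_1*(p_1,p_2,M) = 0.75·M/p_1 and x_2* = 0.25·M/p_2.
At p_1=11.8, p_2=11.25, M=251: x_1* = 0.75·251/11.8 = 15.9534.
At M' = 564.75: x_1* = 35.8951. Change: 35.8951 − 15.9534 = 19.9417.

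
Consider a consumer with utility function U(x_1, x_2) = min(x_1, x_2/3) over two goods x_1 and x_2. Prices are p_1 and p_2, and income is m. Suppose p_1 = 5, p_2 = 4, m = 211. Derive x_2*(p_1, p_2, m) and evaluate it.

Demand: x_1*(p_1,p_2,m) = m/(p_1 + 3·p_2), x_2* = 3·m/(p_1 + 3·p_2).
Here 5 + 3·4 = 17, giving x_2* = 37.2353.

x_2* = 37.2353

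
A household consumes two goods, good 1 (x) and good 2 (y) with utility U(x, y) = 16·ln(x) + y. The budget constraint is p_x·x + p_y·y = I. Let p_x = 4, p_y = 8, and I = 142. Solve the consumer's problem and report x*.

x* = 32

So x*(p_x,p_y) = 16·p_y/p_x, independent of income; and y* = (I − 16·p_y)/p_y.
At the given prices: x* = 16·8/4 = 32.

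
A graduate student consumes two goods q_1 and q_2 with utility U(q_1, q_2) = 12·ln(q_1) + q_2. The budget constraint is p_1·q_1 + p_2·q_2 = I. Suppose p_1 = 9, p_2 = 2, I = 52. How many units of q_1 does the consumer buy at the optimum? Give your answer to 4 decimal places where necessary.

MU_q_1 = 12/q_1, MU_q_2 = 1. Tangency: 12/q_1 = p_1/p_2.
So q_1*(p_1,p_2) = 12·p_2/p_1, independent of income; and q_2* = (I − 12·p_2)/p_2.
At the given prices: q_1* = 12·2/9 = 2.6667.

q_1* = 2.6667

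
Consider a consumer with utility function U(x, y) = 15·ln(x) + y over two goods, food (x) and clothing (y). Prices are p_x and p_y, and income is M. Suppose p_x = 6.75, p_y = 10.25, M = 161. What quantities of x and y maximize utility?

x* = 22.7778, y* = 0.7073

MU_x = 15/x, MU_y = 1. Tangency: 15/x = p_x/p_y.
So x*(p_x,p_y) = 15·p_y/p_x, independent of income; and y* = (M − 15·p_y)/p_y.
At the given prices: x* = 15·10.25/6.75 = 22.7778, and y* = 0.7073.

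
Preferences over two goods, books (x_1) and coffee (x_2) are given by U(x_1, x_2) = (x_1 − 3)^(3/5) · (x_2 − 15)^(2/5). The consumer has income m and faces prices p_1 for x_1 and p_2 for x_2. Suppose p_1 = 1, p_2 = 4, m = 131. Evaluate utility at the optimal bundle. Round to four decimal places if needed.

V = 19.9251

Discretionary income = 131 − 3·1 − 15·4 = 68; x_1* = 3 + 0.6·68/1 = 43.8; x_2* = 15 + 0.4·68/4 = 21.8.
Utility at the optimum: U(43.8, 21.8) = 19.9251.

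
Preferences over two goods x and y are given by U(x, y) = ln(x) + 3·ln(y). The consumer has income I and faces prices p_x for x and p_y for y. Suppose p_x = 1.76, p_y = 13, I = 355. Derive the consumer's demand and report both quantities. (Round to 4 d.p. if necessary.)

x* = 50.4261, y* = 20.4808

Demand: x*(p_x,p_y,I) = 0.25·I/p_x and y* = 0.75·I/p_y.
At p_x=1.76, p_y=13, I=355: x* = 0.25·355/1.76 = 50.4261, y* = 20.4808.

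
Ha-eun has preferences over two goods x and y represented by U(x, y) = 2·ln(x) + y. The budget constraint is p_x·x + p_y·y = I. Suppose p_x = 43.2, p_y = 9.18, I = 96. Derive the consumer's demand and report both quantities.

MU_x = 2/x, MU_y = 1. Tangency: 2/x = p_x/p_y.
So x*(p_x,p_y) = 2·p_y/p_x, independent of income; and y* = (I − 2·p_y)/p_y.
At the given prices: x* = 2·9.18/43.2 = 0.425, and y* = 8.4575.

x* = 0.425, y* = 8.4575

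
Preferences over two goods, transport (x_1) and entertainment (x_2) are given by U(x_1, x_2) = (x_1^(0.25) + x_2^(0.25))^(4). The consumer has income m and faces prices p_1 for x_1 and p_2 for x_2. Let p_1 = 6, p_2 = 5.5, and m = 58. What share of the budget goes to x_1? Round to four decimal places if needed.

share on x_1 = 0.4927

MRS = MU_x_1/MU_x_2 = (x_2/x_1)^(0.75). Set equal to p_1/p_2.
Solve for the ratio: x_2/x_1 = [p_1/p_2]^(4/3).
Substitute x_2 = (x_2/x_1)·x_1 into the budget: x_1* = m/(p_1 + p_2·(x_2/x_1)).
Numerically x_2/x_1 = 1.123013, so x_1* = 58/(6 + 5.5·1.123013) = 4.7632 and x_2* = 1.123013·4.7632 = 5.3492.
Expenditure on x_1: 6·4.7632 = 28.5795; share = 0.4927.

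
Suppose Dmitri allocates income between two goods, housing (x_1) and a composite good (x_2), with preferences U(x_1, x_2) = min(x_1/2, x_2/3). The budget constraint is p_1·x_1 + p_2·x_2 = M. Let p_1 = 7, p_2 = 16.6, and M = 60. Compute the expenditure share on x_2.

share on x_2 = 0.7806

Leontief preferences: the optimum is at the kink where x_1/2 = x_2/3, i.e. x_2 = (3/2)·x_1.
Budget: p_1·x_1 + p_2·(3/2)·x_1 = M, so (2·p_1 + 3·p_2)·x_1 = 2·M.
Demand: x_1*(p_1,p_2,M) = 2·M/(2·p_1 + 3·p_2), x_2* = 3·M/(2·p_1 + 3·p_2).
Here 2·7 + 3·16.6 = 63.8, giving x_1* = 1.8809 and x_2* = 2.8213.
Expenditure on x_2: 16.6·2.8213 = 46.8339; share = 0.7806.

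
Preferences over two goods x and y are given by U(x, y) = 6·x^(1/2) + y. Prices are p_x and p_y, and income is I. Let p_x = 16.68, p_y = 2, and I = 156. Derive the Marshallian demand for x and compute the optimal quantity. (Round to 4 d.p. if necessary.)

Set MRS = p_x/p_y: 3·x^(−1/2) = p_x/p_y.
Solve: √x = 3·p_y/p_x, so x*(p_x,p_y) = (3·p_y/p_x)², and y* = (I − p_x·x*)/p_y.
Plugging in: x* = (3·2/16.68)² = 0.1294.

x* = 0.1294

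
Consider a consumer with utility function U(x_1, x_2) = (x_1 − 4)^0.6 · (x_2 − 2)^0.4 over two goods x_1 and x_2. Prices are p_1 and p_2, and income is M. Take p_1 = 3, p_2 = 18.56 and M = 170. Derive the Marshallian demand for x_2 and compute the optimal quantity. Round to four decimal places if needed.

Let x_1' = x_1−4, x_2' = x_2−2. MRS = (3/2)·x_2'/x_1' = p_1/p_2.
Substituting into the budget: x_1* = 4 + 0.6·(M − 4·p_1 − 2·p_2)/p_1, and x_2* = 2 + 0.4·(…)/p_2.
Discretionary income = 170 − 4·3 − 2·18.56 = 120.88; x_2* = 2 + 0.4·120.88/18.56 = 4.6052.

x_2* = 4.6052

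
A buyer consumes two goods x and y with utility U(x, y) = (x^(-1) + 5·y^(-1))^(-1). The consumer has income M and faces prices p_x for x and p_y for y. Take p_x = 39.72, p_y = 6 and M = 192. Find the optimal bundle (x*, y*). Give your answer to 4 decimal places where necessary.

MU_x ∝ x^(-2), MU_y ∝ 5·y^(-2), so MRS = (1/5)·(y/x)^(2) = p_x/p_y.
Hence y/x = (5·p_x/p_y)^(1/(2)), i.e. raised to the 0.5 power.
Substitute y = (y/x)·x into the budget: x* = M/(p_x + p_y·(y/x)).
Numerically y/x = 5.75326, so x* = 192/(39.72 + 6·5.75326) = 2.5862 and y* = 5.75326·2.5862 = 14.8792.

x* = 2.5862, y* = 14.8792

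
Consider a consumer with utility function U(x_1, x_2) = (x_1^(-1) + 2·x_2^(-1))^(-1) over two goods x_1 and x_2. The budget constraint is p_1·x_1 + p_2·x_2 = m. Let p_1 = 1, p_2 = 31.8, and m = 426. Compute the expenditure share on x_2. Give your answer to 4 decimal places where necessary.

MU_x_1 ∝ x_1^(-2), MU_x_2 ∝ 2·x_2^(-2), so MRS = (1/2)·(x_2/x_1)^(2) = p_1/p_2.
Hence x_2/x_1 = (2·p_1/p_2)^(1/(2)), i.e. raised to the 0.5 power.
With the ratio pinned down, the budget gives x_1* = m/(p_1 + p_2·(x_2/x_1)) and x_2* = (x_2/x_1)·x_1*.
Numerically x_2/x_1 = 0.250785, so x_1* = 426/(1 + 31.8·0.250785) = 47.4654 and x_2* = 0.250785·47.4654 = 11.9036.
Expenditure on x_2: 31.8·11.9036 = 378.5346; share = 0.8886.

share on x_2 = 0.8886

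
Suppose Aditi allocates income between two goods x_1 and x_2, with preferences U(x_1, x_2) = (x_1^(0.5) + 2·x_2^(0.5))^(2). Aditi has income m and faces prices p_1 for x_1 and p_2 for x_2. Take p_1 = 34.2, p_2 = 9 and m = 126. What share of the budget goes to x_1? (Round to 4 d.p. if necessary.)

share on x_1 = 0.0617

With the ratio pinned down, the budget gives x_1* = m/(p_1 + p_2·(x_2/x_1)) and x_2* = (x_2/x_1)·x_1*.
Numerically x_2/x_1 = 57.76, so x_1* = 126/(34.2 + 9·57.76) = 0.2274 and x_2* = 57.76·0.2274 = 13.1358.
Expenditure on x_1: 34.2·0.2274 = 7.7778; share = 0.0617.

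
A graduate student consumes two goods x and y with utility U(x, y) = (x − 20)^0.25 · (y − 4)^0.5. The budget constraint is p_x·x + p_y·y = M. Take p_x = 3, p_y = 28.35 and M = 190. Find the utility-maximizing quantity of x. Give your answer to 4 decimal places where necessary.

MRS = (1/2)·(y−4)/(x−20). Tangency with p_x/p_y gives y−4 = 2·(p_x/p_y)·(x−20).
After buying the subsistence bundle (20, 4), a share 1/3 of the remaining income goes to x: x* = 20 + 1/3·(M − 20p_x − 4p_y)/p_x.
Discretionary income = 190 − 20·3 − 4·28.35 = 16.6; x* = 20 + 1/3·16.6/3 = 21.8444.

x* = 21.8444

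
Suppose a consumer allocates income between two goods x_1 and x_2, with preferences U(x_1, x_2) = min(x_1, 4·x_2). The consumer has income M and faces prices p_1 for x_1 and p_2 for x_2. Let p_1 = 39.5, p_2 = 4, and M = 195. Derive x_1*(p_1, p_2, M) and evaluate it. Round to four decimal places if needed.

Leontief preferences: the optimum is at the kink where x_1/4 = x_2/1, i.e. x_2 = (1/4)·x_1.
Budget: p_1·x_1 + p_2·(1/4)·x_1 = M, so (4·p_1 + p_2)·x_1 = 4·M.
Demand: x_1*(p_1,p_2,M) = 4·M/(4·p_1 + p_2), x_2* = M/(4·p_1 + p_2).
Here 4·39.5 + 4 = 162, giving x_1* = 4.8148.

x_1* = 4.8148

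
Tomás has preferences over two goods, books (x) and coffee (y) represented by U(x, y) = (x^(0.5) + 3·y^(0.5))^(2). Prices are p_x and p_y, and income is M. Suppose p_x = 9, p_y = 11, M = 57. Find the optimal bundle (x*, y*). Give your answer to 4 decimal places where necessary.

x* = 0.7572, y* = 4.5623

MU_x ∝ x^(-0.5), MU_y ∝ 3·y^(-0.5), so MRS = (1/3)·(y/x)^(0.5) = p_x/p_y.
Hence y/x = (3·p_x/p_y)^(1/(0.5)), i.e. raised to the 2 power.
With the ratio pinned down, the budget gives x* = M/(p_x + p_y·(y/x)) and y* = (y/x)·x*.
Numerically y/x = 6.024793, so x* = 57/(9 + 11·6.024793) = 0.7572 and y* = 6.024793·0.7572 = 4.5623.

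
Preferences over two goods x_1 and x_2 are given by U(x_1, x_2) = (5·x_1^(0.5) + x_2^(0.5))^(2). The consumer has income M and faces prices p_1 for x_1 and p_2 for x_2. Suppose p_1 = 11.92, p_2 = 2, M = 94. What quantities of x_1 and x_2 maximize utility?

x_1* = 6.3678, x_2* = 9.0478

From the CES first-order condition, 5·(x_2/x_1)^(0.5) = p_1/p_2.
Solve for the ratio: x_2/x_1 = [(1/5)·p_1/p_2]^(2).
With the ratio pinned down, the budget gives x_1* = M/(p_1 + p_2·(x_2/x_1)) and x_2* = (x_2/x_1)·x_1*.
Numerically x_2/x_1 = 1.420864, so x_1* = 94/(11.92 + 2·1.420864) = 6.3678 and x_2* = 1.420864·6.3678 = 9.0478.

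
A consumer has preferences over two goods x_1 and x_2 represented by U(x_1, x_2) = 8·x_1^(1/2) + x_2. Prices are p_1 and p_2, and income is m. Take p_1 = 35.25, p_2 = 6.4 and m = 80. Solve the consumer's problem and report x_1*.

MU_x_1 = 4/√x_1, MU_x_2 = 1. Tangency: 4/√x_1 = p_1/p_2.
Thus x_1* = (4·p_2/p_1)² — independent of m — with the rest of income spent on x_2.
Plugging in: x_1* = (4·6.4/35.25)² = 0.5274.

x_1* = 0.5274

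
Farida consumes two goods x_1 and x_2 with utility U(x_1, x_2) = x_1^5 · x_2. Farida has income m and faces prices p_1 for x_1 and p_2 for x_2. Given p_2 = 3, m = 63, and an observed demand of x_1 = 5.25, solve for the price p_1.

p_1 = 10

The MRS is 5·x_2/x_1. Set MRS = p_1/p_2.
So 5·p_2·x_2 = p_1·x_1; combined with the budget, a share 5/6 of income goes to x_1.
Demand: x_1*(p_1,p_2,m) = 5/6·m/p_1 and x_2* = 1/6·m/p_2.
Set x_1* = 5.25 in the demand function and solve for p_1: p_1 = 10.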